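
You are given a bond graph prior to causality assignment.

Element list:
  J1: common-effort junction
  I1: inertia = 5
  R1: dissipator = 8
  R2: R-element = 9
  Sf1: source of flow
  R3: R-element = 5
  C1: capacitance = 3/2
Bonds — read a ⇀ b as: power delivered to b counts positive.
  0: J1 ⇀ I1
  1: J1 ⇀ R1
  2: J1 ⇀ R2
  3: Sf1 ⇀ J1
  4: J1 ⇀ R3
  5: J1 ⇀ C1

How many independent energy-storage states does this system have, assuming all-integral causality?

2  (C1, I1 all integral)

b3 stroke→Sf1  (Sf1 (Sf) sets flow on bond)
b0 stroke→I1  (I1 integral (f out))
b5 stroke→J1  (C1 outputs effort q/C1)
b1 stroke→R1  (0-jn J1 has e-setter on 5)
b2 stroke→R2  (common-e at J1 fixed by 5)
b4 stroke→R3  (0-jn J1 has e-setter on 5)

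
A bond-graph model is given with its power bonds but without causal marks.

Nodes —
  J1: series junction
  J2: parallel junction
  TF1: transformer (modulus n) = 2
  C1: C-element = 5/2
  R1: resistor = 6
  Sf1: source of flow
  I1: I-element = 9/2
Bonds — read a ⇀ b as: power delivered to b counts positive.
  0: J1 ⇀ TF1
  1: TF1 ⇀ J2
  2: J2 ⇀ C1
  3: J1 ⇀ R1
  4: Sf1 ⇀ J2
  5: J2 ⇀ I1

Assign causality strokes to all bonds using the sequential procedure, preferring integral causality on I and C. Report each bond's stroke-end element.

b0 stroke→J1
b1 stroke→TF1
b2 stroke→J2
b3 stroke→R1
b4 stroke→Sf1
b5 stroke→I1

β4 stroke at Sf1  (Sf1 fixes flow; stroke at Sf1)
β2 stroke at J2  (C1: C, integral causality)
β1 stroke at TF1  (common-e at J2 fixed by 2)
β5 stroke at I1  (common-e at J2 fixed by 2)
β0 stroke at J1  (TF1: transformer flips bond 1)
β3 stroke at R1  (closing 1-jn rule on J1)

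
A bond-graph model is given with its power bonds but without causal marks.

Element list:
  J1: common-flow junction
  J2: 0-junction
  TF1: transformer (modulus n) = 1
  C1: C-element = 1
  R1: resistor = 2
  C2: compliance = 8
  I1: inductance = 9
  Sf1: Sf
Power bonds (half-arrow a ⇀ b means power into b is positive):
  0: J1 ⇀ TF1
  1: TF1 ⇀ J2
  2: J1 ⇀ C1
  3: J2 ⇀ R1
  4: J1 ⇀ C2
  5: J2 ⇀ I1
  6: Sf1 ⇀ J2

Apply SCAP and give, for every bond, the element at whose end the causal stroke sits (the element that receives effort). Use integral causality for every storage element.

b0 stroke→TF1
b1 stroke→J2
b2 stroke→J1
b3 stroke→R1
b4 stroke→J1
b5 stroke→I1
b6 stroke→Sf1

#6 |Sf1  (source Sf1 imposes f)
#2 |J1  (C1: C, integral causality)
#4 |J1  (C2 integral (e out))
#0 |TF1  (J1: last free bond brings flow in)
#1 |J2  (TF TF1: opposite of bond 0)
#3 |R1  (J2: bond 1 brought effort, rest push out)
#5 |I1  (0-jn J2 has e-setter on 1)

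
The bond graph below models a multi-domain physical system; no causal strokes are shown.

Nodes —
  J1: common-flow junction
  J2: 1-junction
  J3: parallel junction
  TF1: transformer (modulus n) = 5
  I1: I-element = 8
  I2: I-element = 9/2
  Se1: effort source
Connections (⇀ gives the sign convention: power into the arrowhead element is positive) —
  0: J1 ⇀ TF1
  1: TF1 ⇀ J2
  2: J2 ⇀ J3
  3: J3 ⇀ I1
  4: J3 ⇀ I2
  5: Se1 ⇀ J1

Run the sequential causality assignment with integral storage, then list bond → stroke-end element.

bond 0 |TF1
bond 1 |J2
bond 2 |J3
bond 3 |I1
bond 4 |I2
bond 5 |J1

bond 5 |J1  (Se1 fixes effort; stroke away)
bond 0 |TF1  (J1: last free bond brings flow in)
bond 1 |J2  (TF1: transformer flips bond 0)
bond 2 |J3  (closing 1-jn rule on J2)
bond 3 |I1  (0-jn J3 has e-setter on 2)
bond 4 |I2  (J3: bond 2 brought effort, rest push out)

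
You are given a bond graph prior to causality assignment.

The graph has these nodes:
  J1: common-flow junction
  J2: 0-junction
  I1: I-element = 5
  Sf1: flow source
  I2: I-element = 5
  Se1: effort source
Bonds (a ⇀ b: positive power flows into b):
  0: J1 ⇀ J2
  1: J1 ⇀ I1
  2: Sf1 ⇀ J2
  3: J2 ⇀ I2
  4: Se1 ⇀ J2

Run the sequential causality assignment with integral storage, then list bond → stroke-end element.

b0 stroke→J1
b1 stroke→I1
b2 stroke→Sf1
b3 stroke→I2
b4 stroke→J2

b2 stroke→Sf1  (Sf1 (Sf) sets flow on bond)
b4 stroke→J2  (source Se1 imposes e)
b0 stroke→J1  (common-e at J2 fixed by 4)
b3 stroke→I2  (J2: bond 4 brought effort, rest push out)
b1 stroke→I1  (closing 1-jn rule on J1)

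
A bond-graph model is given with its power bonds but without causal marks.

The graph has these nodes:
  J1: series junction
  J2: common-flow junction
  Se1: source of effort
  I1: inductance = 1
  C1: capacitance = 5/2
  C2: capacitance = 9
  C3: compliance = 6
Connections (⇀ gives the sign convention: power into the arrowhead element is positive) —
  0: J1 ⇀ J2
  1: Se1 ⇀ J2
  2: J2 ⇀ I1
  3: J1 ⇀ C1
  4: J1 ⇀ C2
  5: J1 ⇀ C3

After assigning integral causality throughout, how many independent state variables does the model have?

4  (C1, C2, C3, I1 all integral)

β1 →J2  (Se1: effort source, stroke at far end)
β2 →I1  (prefer integral on I1)
β0 →J2  (J2: bond 2 brought flow, rest push out)
β3 →J1  (common-f at J1 fixed by 0)
β4 →J1  (1-jn J1 has f-setter on 0)
β5 →J1  (common-f at J1 fixed by 0)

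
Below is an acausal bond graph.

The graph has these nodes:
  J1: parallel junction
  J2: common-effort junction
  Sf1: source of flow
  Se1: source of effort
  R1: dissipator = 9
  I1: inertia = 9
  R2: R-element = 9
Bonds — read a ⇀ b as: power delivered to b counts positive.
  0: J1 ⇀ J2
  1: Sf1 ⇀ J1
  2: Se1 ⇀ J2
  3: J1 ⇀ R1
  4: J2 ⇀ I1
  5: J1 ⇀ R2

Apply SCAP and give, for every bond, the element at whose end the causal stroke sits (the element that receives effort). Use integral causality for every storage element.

#1 stroke at Sf1  (Sf1 (Sf) sets flow on bond)
#2 stroke at J2  (Se1 (Se) sets effort on bond)
#0 stroke at J1  (common-e at J2 fixed by 2)
#4 stroke at I1  (J2: bond 2 brought effort, rest push out)
#3 stroke at R1  (common-e at J1 fixed by 0)
#5 stroke at R2  (J1: bond 0 brought effort, rest push out)

#0 stroke→J1
#1 stroke→Sf1
#2 stroke→J2
#3 stroke→R1
#4 stroke→I1
#5 stroke→R2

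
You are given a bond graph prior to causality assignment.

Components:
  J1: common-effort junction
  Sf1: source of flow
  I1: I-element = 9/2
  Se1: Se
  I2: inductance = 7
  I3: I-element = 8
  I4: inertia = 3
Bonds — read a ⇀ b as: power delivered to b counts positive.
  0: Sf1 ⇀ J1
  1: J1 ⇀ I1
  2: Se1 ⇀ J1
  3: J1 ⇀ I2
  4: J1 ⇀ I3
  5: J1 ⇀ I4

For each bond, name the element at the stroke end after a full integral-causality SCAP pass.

bond 0 |Sf1
bond 1 |I1
bond 2 |J1
bond 3 |I2
bond 4 |I3
bond 5 |I4

bond 0 stroke at Sf1  (Sf1 (Sf) sets flow on bond)
bond 2 stroke at J1  (Se1: effort source, stroke at far end)
bond 1 stroke at I1  (J1 effort already set via bond 2)
bond 3 stroke at I2  (J1 effort already set via bond 2)
bond 4 stroke at I3  (0-jn J1 has e-setter on 2)
bond 5 stroke at I4  (J1 effort already set via bond 2)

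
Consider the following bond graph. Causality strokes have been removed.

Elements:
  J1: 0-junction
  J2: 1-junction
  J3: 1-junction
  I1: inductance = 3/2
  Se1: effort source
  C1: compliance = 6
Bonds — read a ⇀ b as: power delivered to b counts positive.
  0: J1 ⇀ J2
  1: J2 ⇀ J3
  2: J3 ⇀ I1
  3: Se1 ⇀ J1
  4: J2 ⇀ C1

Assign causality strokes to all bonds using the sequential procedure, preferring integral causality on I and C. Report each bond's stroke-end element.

bond 0 stroke at J2
bond 1 stroke at J3
bond 2 stroke at I1
bond 3 stroke at J1
bond 4 stroke at J2

bond 3 stroke at J1  (Se1 fixes effort; stroke away)
bond 0 stroke at J2  (common-e at J1 fixed by 3)
bond 2 stroke at I1  (I1: I, integral causality)
bond 1 stroke at J3  (J3: bond 2 brought flow, rest push out)
bond 4 stroke at J2  (common-f at J2 fixed by 1)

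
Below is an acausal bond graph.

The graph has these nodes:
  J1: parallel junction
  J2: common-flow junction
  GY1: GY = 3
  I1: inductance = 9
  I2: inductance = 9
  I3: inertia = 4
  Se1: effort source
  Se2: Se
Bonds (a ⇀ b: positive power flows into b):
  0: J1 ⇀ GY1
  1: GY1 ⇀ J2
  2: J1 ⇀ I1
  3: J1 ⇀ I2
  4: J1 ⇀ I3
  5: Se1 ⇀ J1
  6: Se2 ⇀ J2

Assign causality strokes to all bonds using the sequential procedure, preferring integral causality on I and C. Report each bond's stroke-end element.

#0 stroke→GY1
#1 stroke→GY1
#2 stroke→I1
#3 stroke→I2
#4 stroke→I3
#5 stroke→J1
#6 stroke→J2

b5 stroke at J1  (Se1 fixes effort; stroke away)
b6 stroke at J2  (Se2: effort source, stroke at far end)
b0 stroke at GY1  (0-jn J1 has e-setter on 5)
b2 stroke at I1  (J1: bond 5 brought effort, rest push out)
b3 stroke at I2  (J1 effort already set via bond 5)
b4 stroke at I3  (J1 effort already set via bond 5)
b1 stroke at GY1  (closing 1-jn rule on J2)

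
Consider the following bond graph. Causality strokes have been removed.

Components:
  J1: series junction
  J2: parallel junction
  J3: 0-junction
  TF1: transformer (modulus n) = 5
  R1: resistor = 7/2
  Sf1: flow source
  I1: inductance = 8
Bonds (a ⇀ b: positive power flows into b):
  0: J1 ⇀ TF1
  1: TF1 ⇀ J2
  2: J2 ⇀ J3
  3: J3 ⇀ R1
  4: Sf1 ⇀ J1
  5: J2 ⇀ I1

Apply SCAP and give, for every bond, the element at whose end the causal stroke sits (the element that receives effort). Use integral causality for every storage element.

β4 stroke at Sf1  (Sf1: flow source, stroke at near end)
β0 stroke at J1  (J1 flow already set via bond 4)
β1 stroke at TF1  (TF TF1: opposite of bond 0)
β5 stroke at I1  (I1 integral (f out))
β2 stroke at J2  (closing 0-jn rule on J2)
β3 stroke at J3  (only one effort-in slot at J3)

b0 stroke at J1
b1 stroke at TF1
b2 stroke at J2
b3 stroke at J3
b4 stroke at Sf1
b5 stroke at I1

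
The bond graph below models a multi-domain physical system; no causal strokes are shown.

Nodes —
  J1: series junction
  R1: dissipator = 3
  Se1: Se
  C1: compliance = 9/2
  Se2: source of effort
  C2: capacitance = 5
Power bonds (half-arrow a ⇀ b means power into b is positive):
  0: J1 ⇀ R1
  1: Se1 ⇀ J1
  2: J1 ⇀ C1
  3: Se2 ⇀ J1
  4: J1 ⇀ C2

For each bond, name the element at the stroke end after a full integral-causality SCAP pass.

bond 1 →J1  (Se1: effort source, stroke at far end)
bond 3 →J1  (source Se2 imposes e)
bond 2 →J1  (C1 integral (e out))
bond 4 →J1  (C2 outputs effort q/C2)
bond 0 →R1  (J1: last free bond brings flow in)

β0 →R1
β1 →J1
β2 →J1
β3 →J1
β4 →J1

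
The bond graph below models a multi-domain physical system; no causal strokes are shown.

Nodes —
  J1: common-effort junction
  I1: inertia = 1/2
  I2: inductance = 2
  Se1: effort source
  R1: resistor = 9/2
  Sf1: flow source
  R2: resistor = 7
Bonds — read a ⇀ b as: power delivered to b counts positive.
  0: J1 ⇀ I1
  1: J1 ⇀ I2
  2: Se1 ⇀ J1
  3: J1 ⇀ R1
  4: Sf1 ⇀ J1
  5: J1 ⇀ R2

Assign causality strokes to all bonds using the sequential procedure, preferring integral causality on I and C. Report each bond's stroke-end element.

#2 stroke at J1  (Se1 (Se) sets effort on bond)
#4 stroke at Sf1  (Sf1: flow source, stroke at near end)
#0 stroke at I1  (0-jn J1 has e-setter on 2)
#1 stroke at I2  (J1 effort already set via bond 2)
#3 stroke at R1  (J1: bond 2 brought effort, rest push out)
#5 stroke at R2  (J1: bond 2 brought effort, rest push out)

b0 stroke at I1
b1 stroke at I2
b2 stroke at J1
b3 stroke at R1
b4 stroke at Sf1
b5 stroke at R2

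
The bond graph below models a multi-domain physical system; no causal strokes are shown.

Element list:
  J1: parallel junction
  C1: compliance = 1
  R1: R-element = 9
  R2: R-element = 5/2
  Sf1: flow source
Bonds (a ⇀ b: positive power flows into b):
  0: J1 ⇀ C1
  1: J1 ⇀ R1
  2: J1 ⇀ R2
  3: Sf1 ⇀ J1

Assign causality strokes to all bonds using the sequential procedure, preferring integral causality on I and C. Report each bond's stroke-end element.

b3 stroke→Sf1  (source Sf1 imposes f)
b0 stroke→J1  (prefer integral on C1)
b1 stroke→R1  (common-e at J1 fixed by 0)
b2 stroke→R2  (J1 effort already set via bond 0)

b0 stroke at J1
b1 stroke at R1
b2 stroke at R2
b3 stroke at Sf1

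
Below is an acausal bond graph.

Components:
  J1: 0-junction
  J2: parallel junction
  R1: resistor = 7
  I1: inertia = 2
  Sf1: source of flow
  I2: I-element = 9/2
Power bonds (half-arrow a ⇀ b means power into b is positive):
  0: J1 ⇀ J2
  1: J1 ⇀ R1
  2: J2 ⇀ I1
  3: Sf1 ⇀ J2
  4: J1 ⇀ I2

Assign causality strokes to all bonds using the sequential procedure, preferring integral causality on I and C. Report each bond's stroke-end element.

#0 stroke at J2
#1 stroke at J1
#2 stroke at I1
#3 stroke at Sf1
#4 stroke at I2

#3 →Sf1  (Sf1: flow source, stroke at near end)
#2 →I1  (I1 integral (f out))
#0 →J2  (J2: last free bond brings effort in)
#4 →I2  (prefer integral on I2)
#1 →J1  (closing 0-jn rule on J1)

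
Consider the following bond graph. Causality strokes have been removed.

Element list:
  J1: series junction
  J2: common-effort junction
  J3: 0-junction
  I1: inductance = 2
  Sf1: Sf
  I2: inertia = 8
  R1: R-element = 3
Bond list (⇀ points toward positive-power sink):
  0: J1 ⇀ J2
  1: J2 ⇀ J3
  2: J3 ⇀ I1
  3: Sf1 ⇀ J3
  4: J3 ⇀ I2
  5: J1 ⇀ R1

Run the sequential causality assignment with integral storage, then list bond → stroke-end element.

b0 stroke at J2
b1 stroke at J3
b2 stroke at I1
b3 stroke at Sf1
b4 stroke at I2
b5 stroke at J1

#3 →Sf1  (Sf1 fixes flow; stroke at Sf1)
#2 →I1  (I1 outputs flow p/I1)
#4 →I2  (I2 outputs flow p/I2)
#1 →J3  (J3 needs exactly one e-in)
#0 →J2  (only one effort-in slot at J2)
#5 →J1  (J1 flow already set via bond 0)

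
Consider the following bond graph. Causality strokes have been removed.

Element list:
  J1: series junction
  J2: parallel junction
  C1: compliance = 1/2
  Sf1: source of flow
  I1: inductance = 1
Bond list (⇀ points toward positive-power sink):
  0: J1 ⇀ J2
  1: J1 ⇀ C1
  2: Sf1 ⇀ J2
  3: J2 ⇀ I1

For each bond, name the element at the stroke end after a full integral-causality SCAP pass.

β0 →J2
β1 →J1
β2 →Sf1
β3 →I1

#2 |Sf1  (Sf1 fixes flow; stroke at Sf1)
#1 |J1  (prefer integral on C1)
#0 |J2  (J1: last free bond brings flow in)
#3 |I1  (common-e at J2 fixed by 0)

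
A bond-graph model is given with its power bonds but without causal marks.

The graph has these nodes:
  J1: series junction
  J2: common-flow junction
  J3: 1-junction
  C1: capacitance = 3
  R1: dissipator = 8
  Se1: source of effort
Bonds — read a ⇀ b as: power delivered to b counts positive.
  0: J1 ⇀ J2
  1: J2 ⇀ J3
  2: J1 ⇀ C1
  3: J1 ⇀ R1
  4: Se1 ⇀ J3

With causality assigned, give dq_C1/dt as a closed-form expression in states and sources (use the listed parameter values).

bond 4 stroke at J3  (Se1 fixes effort; stroke away)
bond 1 stroke at J2  (closing 1-jn rule on J3)
bond 0 stroke at J1  (closing 1-jn rule on J2)
bond 2 stroke at J1  (C1 integral (e out))
bond 3 stroke at R1  (J1: last free bond brings flow in)

dq_C1/dt = E_Se1/8 - q_C1/24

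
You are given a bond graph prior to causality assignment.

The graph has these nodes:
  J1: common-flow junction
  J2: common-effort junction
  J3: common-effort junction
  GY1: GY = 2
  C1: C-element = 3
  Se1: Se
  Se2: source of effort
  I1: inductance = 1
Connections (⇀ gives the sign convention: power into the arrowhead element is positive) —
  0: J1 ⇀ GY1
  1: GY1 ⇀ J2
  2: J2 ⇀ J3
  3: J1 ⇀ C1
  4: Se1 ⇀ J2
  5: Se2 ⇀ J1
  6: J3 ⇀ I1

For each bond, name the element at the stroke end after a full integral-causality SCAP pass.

#0 |GY1
#1 |GY1
#2 |J3
#3 |J1
#4 |J2
#5 |J1
#6 |I1

b4 →J2  (Se1 (Se) sets effort on bond)
b5 →J1  (Se2 fixes effort; stroke away)
b1 →GY1  (common-e at J2 fixed by 4)
b2 →J3  (J2 effort already set via bond 4)
b6 →I1  (common-e at J3 fixed by 2)
b0 →GY1  (GY GY1: same side as bond 1)
b3 →J1  (1-jn J1 has f-setter on 0)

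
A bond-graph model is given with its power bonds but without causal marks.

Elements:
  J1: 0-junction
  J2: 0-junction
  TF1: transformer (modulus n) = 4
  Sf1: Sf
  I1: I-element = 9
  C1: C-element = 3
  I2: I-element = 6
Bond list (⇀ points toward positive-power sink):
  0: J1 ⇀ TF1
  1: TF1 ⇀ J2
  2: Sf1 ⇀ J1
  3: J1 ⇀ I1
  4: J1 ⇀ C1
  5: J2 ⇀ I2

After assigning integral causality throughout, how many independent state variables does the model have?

3  (C1, I1, I2 all integral)

#2 →Sf1  (Sf1 (Sf) sets flow on bond)
#3 →I1  (I1: I, integral causality)
#4 →J1  (C1 outputs effort q/C1)
#0 →TF1  (0-jn J1 has e-setter on 4)
#1 →J2  (through TF1, causality passes straight; one stroke at TF1)
#5 →I2  (J2: bond 1 brought effort, rest push out)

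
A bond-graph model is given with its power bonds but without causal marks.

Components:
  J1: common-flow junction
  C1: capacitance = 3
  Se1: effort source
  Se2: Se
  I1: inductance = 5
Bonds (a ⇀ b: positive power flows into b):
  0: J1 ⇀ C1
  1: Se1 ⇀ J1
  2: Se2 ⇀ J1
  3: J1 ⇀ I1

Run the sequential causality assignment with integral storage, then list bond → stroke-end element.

β1 stroke→J1  (Se1: effort source, stroke at far end)
β2 stroke→J1  (Se2: effort source, stroke at far end)
β0 stroke→J1  (C1: C, integral causality)
β3 stroke→I1  (only one flow-in slot at J1)

b0 |J1
b1 |J1
b2 |J1
b3 |I1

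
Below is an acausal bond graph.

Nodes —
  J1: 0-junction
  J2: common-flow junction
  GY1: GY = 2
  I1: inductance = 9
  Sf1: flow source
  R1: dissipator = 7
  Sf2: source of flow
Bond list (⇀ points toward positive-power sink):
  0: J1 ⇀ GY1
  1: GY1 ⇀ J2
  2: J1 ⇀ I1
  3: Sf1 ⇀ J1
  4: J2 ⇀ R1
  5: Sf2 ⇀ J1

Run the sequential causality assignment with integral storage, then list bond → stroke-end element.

#3 |Sf1  (Sf1: flow source, stroke at near end)
#5 |Sf2  (Sf2 fixes flow; stroke at Sf2)
#2 |I1  (prefer integral on I1)
#0 |J1  (only one effort-in slot at J1)
#1 |J2  (GY1 both-in/both-out from 0)
#4 |R1  (closing 1-jn rule on J2)

b0 stroke→J1
b1 stroke→J2
b2 stroke→I1
b3 stroke→Sf1
b4 stroke→R1
b5 stroke→Sf2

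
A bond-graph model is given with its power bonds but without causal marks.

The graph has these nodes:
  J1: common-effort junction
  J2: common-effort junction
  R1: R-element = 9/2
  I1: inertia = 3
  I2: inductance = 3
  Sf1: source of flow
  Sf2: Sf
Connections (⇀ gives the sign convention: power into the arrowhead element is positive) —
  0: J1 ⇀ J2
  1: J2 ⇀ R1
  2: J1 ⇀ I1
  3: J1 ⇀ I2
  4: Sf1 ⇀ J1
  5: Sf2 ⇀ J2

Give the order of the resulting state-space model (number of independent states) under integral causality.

2  (I1, I2 all integral)

β4 stroke at Sf1  (source Sf1 imposes f)
β5 stroke at Sf2  (Sf2: flow source, stroke at near end)
β2 stroke at I1  (I1: I, integral causality)
β3 stroke at I2  (I2 outputs flow p/I2)
β0 stroke at J1  (J1 needs exactly one e-in)
β1 stroke at J2  (J2: last free bond brings effort in)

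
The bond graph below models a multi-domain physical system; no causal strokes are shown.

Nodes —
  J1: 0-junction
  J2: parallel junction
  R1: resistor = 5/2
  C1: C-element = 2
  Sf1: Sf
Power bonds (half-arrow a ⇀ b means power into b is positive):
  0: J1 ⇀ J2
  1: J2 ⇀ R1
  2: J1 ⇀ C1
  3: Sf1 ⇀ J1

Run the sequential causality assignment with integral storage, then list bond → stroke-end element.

#3 |Sf1  (Sf1 (Sf) sets flow on bond)
#2 |J1  (prefer integral on C1)
#0 |J2  (J1 effort already set via bond 2)
#1 |R1  (0-jn J2 has e-setter on 0)

β0 stroke→J2
β1 stroke→R1
β2 stroke→J1
β3 stroke→Sf1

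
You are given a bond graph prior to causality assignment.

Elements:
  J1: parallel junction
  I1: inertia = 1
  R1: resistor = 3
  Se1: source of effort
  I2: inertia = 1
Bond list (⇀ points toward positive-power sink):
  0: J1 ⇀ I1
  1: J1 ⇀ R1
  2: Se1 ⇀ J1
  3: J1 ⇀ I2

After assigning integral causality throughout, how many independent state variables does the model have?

2  (I1, I2 all integral)

β2 stroke→J1  (Se1 (Se) sets effort on bond)
β0 stroke→I1  (J1: bond 2 brought effort, rest push out)
β1 stroke→R1  (common-e at J1 fixed by 2)
β3 stroke→I2  (J1: bond 2 brought effort, rest push out)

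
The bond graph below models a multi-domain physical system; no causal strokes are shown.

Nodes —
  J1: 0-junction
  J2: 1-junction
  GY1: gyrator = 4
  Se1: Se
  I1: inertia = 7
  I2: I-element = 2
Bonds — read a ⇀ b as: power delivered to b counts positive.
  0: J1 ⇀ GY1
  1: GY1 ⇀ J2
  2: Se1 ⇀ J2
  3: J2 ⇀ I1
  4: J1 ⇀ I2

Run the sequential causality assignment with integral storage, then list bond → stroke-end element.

b2 |J2  (source Se1 imposes e)
b3 |I1  (I1: I, integral causality)
b1 |J2  (J2 flow already set via bond 3)
b0 |J1  (through GY1, causality inverts; strokes same side of GY1)
b4 |I2  (J1 effort already set via bond 0)

β0 stroke at J1
β1 stroke at J2
β2 stroke at J2
β3 stroke at I1
β4 stroke at I2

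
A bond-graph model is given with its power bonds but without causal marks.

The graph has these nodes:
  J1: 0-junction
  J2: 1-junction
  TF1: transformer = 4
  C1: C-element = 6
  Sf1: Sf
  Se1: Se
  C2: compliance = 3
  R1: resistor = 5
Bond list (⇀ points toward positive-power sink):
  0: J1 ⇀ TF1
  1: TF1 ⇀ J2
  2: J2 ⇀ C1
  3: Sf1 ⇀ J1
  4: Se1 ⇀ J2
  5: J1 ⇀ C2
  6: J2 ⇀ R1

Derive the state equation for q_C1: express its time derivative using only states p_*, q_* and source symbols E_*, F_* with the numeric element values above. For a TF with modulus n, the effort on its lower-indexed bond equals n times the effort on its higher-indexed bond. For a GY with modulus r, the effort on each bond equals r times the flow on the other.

#3 →Sf1  (Sf1 fixes flow; stroke at Sf1)
#4 →J2  (Se1 (Se) sets effort on bond)
#2 →J2  (prefer integral on C1)
#5 →J1  (C2: C, integral causality)
#0 →TF1  (0-jn J1 has e-setter on 5)
#1 →J2  (TF1 one-in-one-out from 0)
#6 →R1  (J2 needs exactly one f-in)

dq_C1/dt = E_Se1/5 - q_C1/30 + q_C2/60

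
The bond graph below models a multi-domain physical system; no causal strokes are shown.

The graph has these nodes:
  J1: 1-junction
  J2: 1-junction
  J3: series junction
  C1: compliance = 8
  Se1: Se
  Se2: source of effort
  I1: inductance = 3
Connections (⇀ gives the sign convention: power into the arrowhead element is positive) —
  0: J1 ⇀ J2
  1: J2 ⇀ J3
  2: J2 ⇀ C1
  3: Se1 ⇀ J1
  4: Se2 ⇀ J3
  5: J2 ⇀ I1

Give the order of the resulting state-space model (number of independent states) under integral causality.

b3 stroke at J1  (Se1 fixes effort; stroke away)
b4 stroke at J3  (Se2: effort source, stroke at far end)
b0 stroke at J2  (closing 1-jn rule on J1)
b1 stroke at J2  (J3: last free bond brings flow in)
b2 stroke at J2  (C1: C, integral causality)
b5 stroke at I1  (J2 needs exactly one f-in)

2  (C1, I1 all integral)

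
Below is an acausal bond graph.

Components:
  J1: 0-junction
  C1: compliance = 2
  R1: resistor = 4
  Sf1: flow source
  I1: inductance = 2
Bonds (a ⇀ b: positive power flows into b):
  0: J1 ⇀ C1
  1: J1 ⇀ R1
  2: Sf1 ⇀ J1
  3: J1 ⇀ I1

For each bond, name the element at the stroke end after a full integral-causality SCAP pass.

#0 →J1
#1 →R1
#2 →Sf1
#3 →I1

b2 stroke at Sf1  (source Sf1 imposes f)
b0 stroke at J1  (C1 integral (e out))
b1 stroke at R1  (0-jn J1 has e-setter on 0)
b3 stroke at I1  (common-e at J1 fixed by 0)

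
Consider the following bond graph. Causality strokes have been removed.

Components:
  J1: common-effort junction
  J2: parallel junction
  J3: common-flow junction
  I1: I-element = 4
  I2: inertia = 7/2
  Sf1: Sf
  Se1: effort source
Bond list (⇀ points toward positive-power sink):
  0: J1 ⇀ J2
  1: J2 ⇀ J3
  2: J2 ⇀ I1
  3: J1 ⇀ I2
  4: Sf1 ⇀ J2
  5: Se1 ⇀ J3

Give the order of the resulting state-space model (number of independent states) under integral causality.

β4 stroke at Sf1  (Sf1: flow source, stroke at near end)
β5 stroke at J3  (Se1 fixes effort; stroke away)
β1 stroke at J2  (closing 1-jn rule on J3)
β0 stroke at J1  (common-e at J2 fixed by 1)
β2 stroke at I1  (J2: bond 1 brought effort, rest push out)
β3 stroke at I2  (0-jn J1 has e-setter on 0)

2  (I1, I2 all integral)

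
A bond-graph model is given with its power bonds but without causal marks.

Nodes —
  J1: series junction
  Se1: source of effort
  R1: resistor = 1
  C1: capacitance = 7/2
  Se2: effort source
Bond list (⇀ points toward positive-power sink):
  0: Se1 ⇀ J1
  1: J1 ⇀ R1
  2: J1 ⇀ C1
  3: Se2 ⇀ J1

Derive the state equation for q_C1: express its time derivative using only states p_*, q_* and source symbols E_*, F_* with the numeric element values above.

dq_C1/dt = E_Se1 + E_Se2 - 2*q_C1/7

bond 0 →J1  (Se1 (Se) sets effort on bond)
bond 3 →J1  (Se2: effort source, stroke at far end)
bond 2 →J1  (C1 integral (e out))
bond 1 →R1  (J1: last free bond brings flow in)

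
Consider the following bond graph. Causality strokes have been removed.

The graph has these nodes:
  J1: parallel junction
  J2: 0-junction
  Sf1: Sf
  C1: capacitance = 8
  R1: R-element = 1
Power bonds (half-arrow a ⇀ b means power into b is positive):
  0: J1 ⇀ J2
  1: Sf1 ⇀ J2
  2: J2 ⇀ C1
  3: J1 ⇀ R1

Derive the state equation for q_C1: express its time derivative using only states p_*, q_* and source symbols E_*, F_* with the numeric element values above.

dq_C1/dt = F_Sf1 - q_C1/8

b1 stroke→Sf1  (Sf1: flow source, stroke at near end)
b2 stroke→J2  (C1: C, integral causality)
b0 stroke→J1  (J2 effort already set via bond 2)
b3 stroke→R1  (0-jn J1 has e-setter on 0)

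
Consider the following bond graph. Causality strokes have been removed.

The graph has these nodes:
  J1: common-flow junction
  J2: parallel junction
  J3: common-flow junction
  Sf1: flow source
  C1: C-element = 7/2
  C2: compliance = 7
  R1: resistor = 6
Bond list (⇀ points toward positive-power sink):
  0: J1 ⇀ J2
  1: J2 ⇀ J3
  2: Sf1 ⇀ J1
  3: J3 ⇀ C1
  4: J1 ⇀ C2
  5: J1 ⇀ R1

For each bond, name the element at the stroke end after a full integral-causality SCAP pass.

bond 2 →Sf1  (Sf1: flow source, stroke at near end)
bond 0 →J1  (common-f at J1 fixed by 2)
bond 4 →J1  (common-f at J1 fixed by 2)
bond 5 →J1  (common-f at J1 fixed by 2)
bond 1 →J2  (closing 0-jn rule on J2)
bond 3 →J3  (common-f at J3 fixed by 1)

#0 →J1
#1 →J2
#2 →Sf1
#3 →J3
#4 →J1
#5 →J1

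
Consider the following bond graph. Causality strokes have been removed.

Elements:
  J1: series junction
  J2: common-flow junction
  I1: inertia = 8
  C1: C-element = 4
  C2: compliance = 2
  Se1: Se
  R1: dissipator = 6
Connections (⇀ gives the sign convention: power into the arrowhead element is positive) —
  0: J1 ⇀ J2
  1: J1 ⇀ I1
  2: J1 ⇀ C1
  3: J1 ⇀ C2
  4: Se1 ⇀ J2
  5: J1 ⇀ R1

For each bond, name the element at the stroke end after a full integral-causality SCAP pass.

β4 stroke at J2  (Se1 fixes effort; stroke away)
β0 stroke at J1  (J2 needs exactly one f-in)
β1 stroke at I1  (I1 outputs flow p/I1)
β2 stroke at J1  (J1: bond 1 brought flow, rest push out)
β3 stroke at J1  (J1: bond 1 brought flow, rest push out)
β5 stroke at J1  (J1 flow already set via bond 1)

bond 0 |J1
bond 1 |I1
bond 2 |J1
bond 3 |J1
bond 4 |J2
bond 5 |J1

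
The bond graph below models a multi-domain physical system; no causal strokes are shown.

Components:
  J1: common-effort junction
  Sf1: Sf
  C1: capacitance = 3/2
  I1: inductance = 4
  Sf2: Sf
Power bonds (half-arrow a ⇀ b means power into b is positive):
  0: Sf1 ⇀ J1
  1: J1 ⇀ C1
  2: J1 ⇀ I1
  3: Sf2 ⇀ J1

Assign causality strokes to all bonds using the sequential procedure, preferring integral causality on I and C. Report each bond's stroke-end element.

b0 stroke→Sf1  (Sf1: flow source, stroke at near end)
b3 stroke→Sf2  (Sf2: flow source, stroke at near end)
b1 stroke→J1  (C1 integral (e out))
b2 stroke→I1  (common-e at J1 fixed by 1)

β0 |Sf1
β1 |J1
β2 |I1
β3 |Sf2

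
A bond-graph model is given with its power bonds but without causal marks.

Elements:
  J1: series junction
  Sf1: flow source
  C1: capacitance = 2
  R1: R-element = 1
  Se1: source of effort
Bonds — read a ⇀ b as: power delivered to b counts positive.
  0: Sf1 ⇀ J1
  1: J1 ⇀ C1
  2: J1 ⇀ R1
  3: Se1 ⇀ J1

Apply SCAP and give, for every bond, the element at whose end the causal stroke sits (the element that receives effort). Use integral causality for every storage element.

#0 |Sf1
#1 |J1
#2 |J1
#3 |J1

bond 0 stroke→Sf1  (Sf1: flow source, stroke at near end)
bond 3 stroke→J1  (source Se1 imposes e)
bond 1 stroke→J1  (J1: bond 0 brought flow, rest push out)
bond 2 stroke→J1  (1-jn J1 has f-setter on 0)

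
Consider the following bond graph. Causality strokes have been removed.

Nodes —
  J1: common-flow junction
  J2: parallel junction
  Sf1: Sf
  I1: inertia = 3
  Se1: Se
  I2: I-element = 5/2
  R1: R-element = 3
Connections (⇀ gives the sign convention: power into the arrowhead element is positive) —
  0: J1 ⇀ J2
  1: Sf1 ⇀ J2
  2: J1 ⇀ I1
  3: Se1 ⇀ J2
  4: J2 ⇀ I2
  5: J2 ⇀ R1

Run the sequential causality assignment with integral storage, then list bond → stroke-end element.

b0 stroke at J1
b1 stroke at Sf1
b2 stroke at I1
b3 stroke at J2
b4 stroke at I2
b5 stroke at R1

#1 →Sf1  (Sf1: flow source, stroke at near end)
#3 →J2  (source Se1 imposes e)
#0 →J1  (J2: bond 3 brought effort, rest push out)
#4 →I2  (J2: bond 3 brought effort, rest push out)
#5 →R1  (J2 effort already set via bond 3)
#2 →I1  (J1 needs exactly one f-in)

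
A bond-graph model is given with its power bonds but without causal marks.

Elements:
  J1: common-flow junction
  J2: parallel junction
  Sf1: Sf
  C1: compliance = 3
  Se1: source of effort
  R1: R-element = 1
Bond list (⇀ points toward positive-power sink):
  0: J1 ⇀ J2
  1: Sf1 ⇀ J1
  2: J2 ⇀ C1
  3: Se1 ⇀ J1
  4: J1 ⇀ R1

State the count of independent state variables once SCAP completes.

bond 1 stroke→Sf1  (Sf1: flow source, stroke at near end)
bond 3 stroke→J1  (Se1 (Se) sets effort on bond)
bond 0 stroke→J1  (1-jn J1 has f-setter on 1)
bond 4 stroke→J1  (common-f at J1 fixed by 1)
bond 2 stroke→J2  (J2 needs exactly one e-in)

1  (C1 all integral)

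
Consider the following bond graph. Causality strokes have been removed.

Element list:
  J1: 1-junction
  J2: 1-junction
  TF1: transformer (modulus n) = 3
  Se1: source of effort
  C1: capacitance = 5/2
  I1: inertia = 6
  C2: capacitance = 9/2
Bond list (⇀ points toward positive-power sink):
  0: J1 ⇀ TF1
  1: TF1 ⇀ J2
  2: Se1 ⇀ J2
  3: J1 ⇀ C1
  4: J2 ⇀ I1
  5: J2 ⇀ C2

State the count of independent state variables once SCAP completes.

3  (C1, C2, I1 all integral)

bond 2 stroke at J2  (Se1 (Se) sets effort on bond)
bond 3 stroke at J1  (prefer integral on C1)
bond 0 stroke at TF1  (only one flow-in slot at J1)
bond 1 stroke at J2  (TF1 one-in-one-out from 0)
bond 4 stroke at I1  (I1: I, integral causality)
bond 5 stroke at J2  (1-jn J2 has f-setter on 4)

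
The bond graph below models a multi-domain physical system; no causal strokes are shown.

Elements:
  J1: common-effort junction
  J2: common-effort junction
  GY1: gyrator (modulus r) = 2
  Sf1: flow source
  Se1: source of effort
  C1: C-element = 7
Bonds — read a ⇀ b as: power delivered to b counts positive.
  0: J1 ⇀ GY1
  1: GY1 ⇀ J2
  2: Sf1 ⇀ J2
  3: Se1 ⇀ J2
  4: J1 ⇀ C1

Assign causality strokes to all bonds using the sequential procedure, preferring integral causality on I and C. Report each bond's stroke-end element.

b0 stroke at GY1
b1 stroke at GY1
b2 stroke at Sf1
b3 stroke at J2
b4 stroke at J1

bond 2 stroke at Sf1  (source Sf1 imposes f)
bond 3 stroke at J2  (Se1: effort source, stroke at far end)
bond 1 stroke at GY1  (J2 effort already set via bond 3)
bond 0 stroke at GY1  (GY1 both-in/both-out from 1)
bond 4 stroke at J1  (J1 needs exactly one e-in)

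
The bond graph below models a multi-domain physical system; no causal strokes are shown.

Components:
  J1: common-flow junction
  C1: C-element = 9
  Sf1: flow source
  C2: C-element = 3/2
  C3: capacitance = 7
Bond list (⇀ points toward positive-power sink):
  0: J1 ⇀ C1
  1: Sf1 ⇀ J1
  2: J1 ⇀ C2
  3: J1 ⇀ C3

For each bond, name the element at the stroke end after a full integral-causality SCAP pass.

β1 stroke at Sf1  (source Sf1 imposes f)
β0 stroke at J1  (1-jn J1 has f-setter on 1)
β2 stroke at J1  (1-jn J1 has f-setter on 1)
β3 stroke at J1  (common-f at J1 fixed by 1)

β0 |J1
β1 |Sf1
β2 |J1
β3 |J1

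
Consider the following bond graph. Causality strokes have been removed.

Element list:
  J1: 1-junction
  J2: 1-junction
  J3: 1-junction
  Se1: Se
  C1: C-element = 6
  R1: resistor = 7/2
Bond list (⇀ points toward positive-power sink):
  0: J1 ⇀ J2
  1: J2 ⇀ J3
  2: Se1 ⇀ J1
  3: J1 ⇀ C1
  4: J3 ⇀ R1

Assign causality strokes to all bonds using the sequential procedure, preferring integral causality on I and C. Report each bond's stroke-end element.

b0 stroke at J2
b1 stroke at J3
b2 stroke at J1
b3 stroke at J1
b4 stroke at R1

b2 stroke→J1  (source Se1 imposes e)
b3 stroke→J1  (prefer integral on C1)
b0 stroke→J2  (only one flow-in slot at J1)
b1 stroke→J3  (only one flow-in slot at J2)
b4 stroke→R1  (closing 1-jn rule on J3)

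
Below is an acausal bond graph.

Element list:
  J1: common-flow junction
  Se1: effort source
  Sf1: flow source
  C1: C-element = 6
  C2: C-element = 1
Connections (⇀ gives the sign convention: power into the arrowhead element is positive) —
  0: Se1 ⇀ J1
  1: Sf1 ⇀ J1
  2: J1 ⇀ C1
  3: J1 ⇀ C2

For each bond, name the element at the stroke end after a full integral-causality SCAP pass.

#0 stroke→J1
#1 stroke→Sf1
#2 stroke→J1
#3 stroke→J1

β0 →J1  (Se1: effort source, stroke at far end)
β1 →Sf1  (Sf1 fixes flow; stroke at Sf1)
β2 →J1  (J1: bond 1 brought flow, rest push out)
β3 →J1  (common-f at J1 fixed by 1)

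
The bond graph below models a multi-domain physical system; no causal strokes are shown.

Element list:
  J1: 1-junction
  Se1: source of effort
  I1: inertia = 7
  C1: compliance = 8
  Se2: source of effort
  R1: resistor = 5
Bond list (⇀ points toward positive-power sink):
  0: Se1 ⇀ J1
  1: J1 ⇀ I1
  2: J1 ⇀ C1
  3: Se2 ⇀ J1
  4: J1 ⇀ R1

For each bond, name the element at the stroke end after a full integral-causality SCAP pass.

β0 |J1
β1 |I1
β2 |J1
β3 |J1
β4 |J1

bond 0 stroke at J1  (source Se1 imposes e)
bond 3 stroke at J1  (Se2 fixes effort; stroke away)
bond 1 stroke at I1  (prefer integral on I1)
bond 2 stroke at J1  (J1: bond 1 brought flow, rest push out)
bond 4 stroke at J1  (J1: bond 1 brought flow, rest push out)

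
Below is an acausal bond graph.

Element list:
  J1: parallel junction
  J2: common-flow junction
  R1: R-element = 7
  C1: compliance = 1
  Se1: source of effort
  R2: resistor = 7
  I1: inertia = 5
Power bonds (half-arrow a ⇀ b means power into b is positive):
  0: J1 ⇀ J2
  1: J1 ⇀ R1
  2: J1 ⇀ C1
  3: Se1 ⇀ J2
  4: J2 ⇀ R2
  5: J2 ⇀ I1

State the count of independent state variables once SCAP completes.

2  (C1, I1 all integral)

#3 |J2  (Se1 fixes effort; stroke away)
#2 |J1  (C1 integral (e out))
#0 |J2  (common-e at J1 fixed by 2)
#1 |R1  (J1 effort already set via bond 2)
#5 |I1  (I1 integral (f out))
#4 |J2  (J2 flow already set via bond 5)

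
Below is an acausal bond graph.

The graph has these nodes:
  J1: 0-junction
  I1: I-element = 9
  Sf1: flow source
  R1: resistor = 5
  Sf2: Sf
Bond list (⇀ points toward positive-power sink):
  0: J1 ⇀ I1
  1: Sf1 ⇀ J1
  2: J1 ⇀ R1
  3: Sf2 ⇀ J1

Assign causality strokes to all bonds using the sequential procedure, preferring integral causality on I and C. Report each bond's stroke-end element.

bond 1 stroke at Sf1  (Sf1 fixes flow; stroke at Sf1)
bond 3 stroke at Sf2  (Sf2 (Sf) sets flow on bond)
bond 0 stroke at I1  (I1: I, integral causality)
bond 2 stroke at J1  (J1: last free bond brings effort in)

bond 0 →I1
bond 1 →Sf1
bond 2 →J1
bond 3 →Sf2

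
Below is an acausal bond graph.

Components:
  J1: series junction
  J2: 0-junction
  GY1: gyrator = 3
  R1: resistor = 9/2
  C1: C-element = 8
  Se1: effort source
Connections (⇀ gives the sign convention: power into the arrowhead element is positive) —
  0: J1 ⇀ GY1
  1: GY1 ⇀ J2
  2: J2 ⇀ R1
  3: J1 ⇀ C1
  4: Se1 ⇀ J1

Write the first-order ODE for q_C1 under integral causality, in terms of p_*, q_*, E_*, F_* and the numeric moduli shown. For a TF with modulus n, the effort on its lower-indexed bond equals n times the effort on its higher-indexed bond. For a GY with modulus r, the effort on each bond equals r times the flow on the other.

b4 →J1  (Se1 fixes effort; stroke away)
b3 →J1  (C1 integral (e out))
b0 →GY1  (J1: last free bond brings flow in)
b1 →GY1  (GY1: gyrator matches bond 0)
b2 →J2  (closing 0-jn rule on J2)

dq_C1/dt = E_Se1/2 - q_C1/16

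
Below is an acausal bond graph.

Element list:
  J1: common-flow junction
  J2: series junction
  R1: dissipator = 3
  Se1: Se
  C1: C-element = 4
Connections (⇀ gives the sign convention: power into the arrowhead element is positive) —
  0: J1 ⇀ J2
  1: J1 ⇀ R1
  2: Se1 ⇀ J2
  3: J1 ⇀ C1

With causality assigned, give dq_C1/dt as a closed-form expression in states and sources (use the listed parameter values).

bond 2 stroke at J2  (source Se1 imposes e)
bond 0 stroke at J1  (J2: last free bond brings flow in)
bond 3 stroke at J1  (C1: C, integral causality)
bond 1 stroke at R1  (closing 1-jn rule on J1)

dq_C1/dt = E_Se1/3 - q_C1/12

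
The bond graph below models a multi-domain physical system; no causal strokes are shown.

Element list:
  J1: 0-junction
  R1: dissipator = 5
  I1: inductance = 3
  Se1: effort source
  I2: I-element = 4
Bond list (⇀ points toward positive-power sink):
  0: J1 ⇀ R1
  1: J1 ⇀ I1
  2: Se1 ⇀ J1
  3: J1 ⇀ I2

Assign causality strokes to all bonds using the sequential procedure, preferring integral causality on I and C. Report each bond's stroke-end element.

#0 stroke→R1
#1 stroke→I1
#2 stroke→J1
#3 stroke→I2

#2 stroke at J1  (Se1 fixes effort; stroke away)
#0 stroke at R1  (common-e at J1 fixed by 2)
#1 stroke at I1  (0-jn J1 has e-setter on 2)
#3 stroke at I2  (common-e at J1 fixed by 2)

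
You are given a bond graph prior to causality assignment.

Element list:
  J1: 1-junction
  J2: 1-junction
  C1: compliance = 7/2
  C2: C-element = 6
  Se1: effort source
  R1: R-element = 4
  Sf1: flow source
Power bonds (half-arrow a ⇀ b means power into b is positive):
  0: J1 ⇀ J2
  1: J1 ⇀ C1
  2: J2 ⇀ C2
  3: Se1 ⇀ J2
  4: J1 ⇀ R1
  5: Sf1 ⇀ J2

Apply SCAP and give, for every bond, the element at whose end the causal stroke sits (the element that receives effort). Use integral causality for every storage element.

β3 |J2  (Se1: effort source, stroke at far end)
β5 |Sf1  (Sf1: flow source, stroke at near end)
β0 |J2  (J2 flow already set via bond 5)
β2 |J2  (J2: bond 5 brought flow, rest push out)
β1 |J1  (common-f at J1 fixed by 0)
β4 |J1  (1-jn J1 has f-setter on 0)

β0 |J2
β1 |J1
β2 |J2
β3 |J2
β4 |J1
β5 |Sf1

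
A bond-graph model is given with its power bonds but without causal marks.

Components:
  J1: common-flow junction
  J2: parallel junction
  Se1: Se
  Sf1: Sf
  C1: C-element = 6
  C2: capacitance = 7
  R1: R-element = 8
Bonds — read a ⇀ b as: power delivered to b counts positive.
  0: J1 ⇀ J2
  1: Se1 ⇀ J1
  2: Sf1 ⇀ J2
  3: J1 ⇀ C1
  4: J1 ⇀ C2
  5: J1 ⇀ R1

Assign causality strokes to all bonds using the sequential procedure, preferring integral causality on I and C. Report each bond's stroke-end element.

bond 0 stroke at J2
bond 1 stroke at J1
bond 2 stroke at Sf1
bond 3 stroke at J1
bond 4 stroke at J1
bond 5 stroke at J1

#1 stroke→J1  (Se1 (Se) sets effort on bond)
#2 stroke→Sf1  (Sf1: flow source, stroke at near end)
#0 stroke→J2  (J2 needs exactly one e-in)
#3 stroke→J1  (common-f at J1 fixed by 0)
#4 stroke→J1  (J1: bond 0 brought flow, rest push out)
#5 stroke→J1  (common-f at J1 fixed by 0)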